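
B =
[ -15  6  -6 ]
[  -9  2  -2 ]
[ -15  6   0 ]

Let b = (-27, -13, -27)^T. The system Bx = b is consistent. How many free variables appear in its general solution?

Row reduce the augmented matrix [B | b].
R2 ← R2 − (3/5)·R1: [0, -8/5, 8/5, 16/5]
R3 ← R3 − R1: [0, 0, 6, 0]
The echelon form has 3 nonzero rows, and every pivot lies in the first 3 columns, so rank(B) = rank([B|b]) = 3.
The system is consistent.
Free variables = (unknowns) − (rank) = 3 − 3 = 0.

0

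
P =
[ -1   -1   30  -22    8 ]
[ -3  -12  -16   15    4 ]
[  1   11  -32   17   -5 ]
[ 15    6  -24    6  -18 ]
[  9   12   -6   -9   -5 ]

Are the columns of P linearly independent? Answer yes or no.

Row reduce P to echelon form.
R2 ← R2 − (3)·R1: [0, -9, -106, 81, -20]
R3 ← R3 + R1: [0, 10, -2, -5, 3]
R4 ← R4 + (15)·R1: [0, -9, 426, -324, 102]
R5 ← R5 + (9)·R1: [0, 3, 264, -207, 67]
R3 ← R3 + (10/9)·R2: [0, 0, -1078/9, 85, -173/9]
R4 ← R4 − R2: [0, 0, 532, -405, 122]
R5 ← R5 + (1/3)·R2: [0, 0, 686/3, -180, 181/3]
R4 ← R4 + (342/77)·R3: [0, 0, 0, -2115/77, 2820/77]
R5 ← R5 + (21/11)·R3: [0, 0, 0, -195/11, 260/11]
R5 ← R5 − (91/141)·R4: [0, 0, 0, 0, 0]
4 pivots among 5 columns.
Only 4 < 5 pivot columns, so the columns are linearly dependent.

no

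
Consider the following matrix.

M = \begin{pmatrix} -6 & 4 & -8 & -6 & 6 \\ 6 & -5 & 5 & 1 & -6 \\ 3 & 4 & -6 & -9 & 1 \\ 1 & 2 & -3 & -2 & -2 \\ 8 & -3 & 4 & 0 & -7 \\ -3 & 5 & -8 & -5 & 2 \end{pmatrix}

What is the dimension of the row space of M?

Row reduce to echelon form.
R2 ← R2 + R1: [0, -1, -3, -5, 0]
R3 ← R3 + (1/2)·R1: [0, 6, -10, -12, 4]
R4 ← R4 + (1/6)·R1: [0, 8/3, -13/3, -3, -1]
R5 ← R5 + (4/3)·R1: [0, 7/3, -20/3, -8, 1]
R6 ← R6 − (1/2)·R1: [0, 3, -4, -2, -1]
R3 ← R3 + (6)·R2: [0, 0, -28, -42, 4]
R4 ← R4 + (8/3)·R2: [0, 0, -37/3, -49/3, -1]
R5 ← R5 + (7/3)·R2: [0, 0, -41/3, -59/3, 1]
R6 ← R6 + (3)·R2: [0, 0, -13, -17, -1]
R4 ← R4 − (37/84)·R3: [0, 0, 0, 13/6, -58/21]
R5 ← R5 − (41/84)·R3: [0, 0, 0, 5/6, -20/21]
R6 ← R6 − (13/28)·R3: [0, 0, 0, 5/2, -20/7]
R5 ← R5 − (5/13)·R4: [0, 0, 0, 0, 10/91]
R6 ← R6 − (15/13)·R4: [0, 0, 0, 0, 30/91]
R6 ← R6 − (3)·R5: [0, 0, 0, 0, 0]
Echelon form has 5 nonzero rows, so rank(M) = 5.
The row space has dimension equal to the rank: 5.

5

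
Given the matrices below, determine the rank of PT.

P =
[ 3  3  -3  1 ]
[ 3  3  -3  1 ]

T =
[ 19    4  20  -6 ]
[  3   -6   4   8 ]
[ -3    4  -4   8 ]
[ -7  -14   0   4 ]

1

First compute PT:
[[ 68, -32,  84, -14],
 [ 68, -32,  84, -14]]
Now row reduce the product.
R2 ← R2 − R1: [0, 0, 0, 0]
1 nonzero row, so rank(PT) = 1.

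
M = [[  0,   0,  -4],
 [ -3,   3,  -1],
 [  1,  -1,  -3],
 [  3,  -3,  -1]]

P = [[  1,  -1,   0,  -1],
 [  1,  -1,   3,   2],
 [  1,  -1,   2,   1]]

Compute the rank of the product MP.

First compute MP:
[[ -4,   4,  -8,  -4],
 [ -1,   1,   7,   8],
 [ -3,   3,  -9,  -6],
 [ -1,   1, -11, -10]]
Now row reduce the product.
R2 ← R2 − (1/4)·R1: [0, 0, 9, 9]
R3 ← R3 − (3/4)·R1: [0, 0, -3, -3]
R4 ← R4 − (1/4)·R1: [0, 0, -9, -9]
R3 ← R3 + (1/3)·R2: [0, 0, 0, 0]
R4 ← R4 + R2: [0, 0, 0, 0]
2 nonzero rows, so rank(MP) = 2.

2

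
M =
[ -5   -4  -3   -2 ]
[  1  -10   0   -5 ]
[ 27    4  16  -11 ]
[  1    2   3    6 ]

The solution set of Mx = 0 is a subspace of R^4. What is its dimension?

Row reduce to echelon form.
R2 ← R2 + (1/5)·R1: [0, -54/5, -3/5, -27/5]
R3 ← R3 + (27/5)·R1: [0, -88/5, -1/5, -109/5]
R4 ← R4 + (1/5)·R1: [0, 6/5, 12/5, 28/5]
R3 ← R3 − (44/27)·R2: [0, 0, 7/9, -13]
R4 ← R4 + (1/9)·R2: [0, 0, 7/3, 5]
R4 ← R4 − (3)·R3: [0, 0, 0, 44]
4 nonzero rows, so rank(M) = 4.
M has 4 columns; by rank–nullity, nullity = 4 − 4 = 0.

0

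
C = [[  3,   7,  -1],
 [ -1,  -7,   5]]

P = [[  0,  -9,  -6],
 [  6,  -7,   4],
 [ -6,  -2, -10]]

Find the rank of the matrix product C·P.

First compute CP:
[[ 48, -74,  20],
 [-72,  48, -72]]
Now row reduce the product.
R2 ← R2 + (3/2)·R1: [0, -63, -42]
2 nonzero rows, so rank(CP) = 2.

2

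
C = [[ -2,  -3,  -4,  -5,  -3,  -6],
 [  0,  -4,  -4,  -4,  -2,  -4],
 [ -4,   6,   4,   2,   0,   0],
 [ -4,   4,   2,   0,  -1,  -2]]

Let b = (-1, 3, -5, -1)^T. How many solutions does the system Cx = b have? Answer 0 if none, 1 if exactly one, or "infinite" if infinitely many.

0

Row reduce the augmented matrix [C | b].
R3 ← R3 − (2)·R1: [0, 12, 12, 12, 6, 12, -3]
R4 ← R4 − (2)·R1: [0, 10, 10, 10, 5, 10, 1]
R3 ← R3 + (3)·R2: [0, 0, 0, 0, 0, 0, 6]
R4 ← R4 + (5/2)·R2: [0, 0, 0, 0, 0, 0, 17/2]
R4 ← R4 − (17/12)·R3: [0, 0, 0, 0, 0, 0, 0]
The echelon form has 3 nonzero rows; the last pivot sits in the augmented column, so rank(C) = 2 but rank([C|b]) = 3.
Since the ranks differ, the system is inconsistent.
It has no solutions.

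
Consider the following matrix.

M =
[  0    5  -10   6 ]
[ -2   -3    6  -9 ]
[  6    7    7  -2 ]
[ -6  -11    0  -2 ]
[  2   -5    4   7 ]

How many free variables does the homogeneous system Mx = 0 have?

0

Row reduce to echelon form.
Swap R1 ↔ R2
R3 ← R3 + (3)·R1: [0, -2, 25, -29]
R4 ← R4 − (3)·R1: [0, -2, -18, 25]
R5 ← R5 + R1: [0, -8, 10, -2]
R3 ← R3 + (2/5)·R2: [0, 0, 21, -133/5]
R4 ← R4 + (2/5)·R2: [0, 0, -22, 137/5]
R5 ← R5 + (8/5)·R2: [0, 0, -6, 38/5]
R4 ← R4 + (22/21)·R3: [0, 0, 0, -7/15]
R5 ← R5 + (2/7)·R3: [0, 0, 0, 0]
4 nonzero rows, so rank(M) = 4.
M has 4 columns; by rank–nullity, nullity = 4 − 4 = 0.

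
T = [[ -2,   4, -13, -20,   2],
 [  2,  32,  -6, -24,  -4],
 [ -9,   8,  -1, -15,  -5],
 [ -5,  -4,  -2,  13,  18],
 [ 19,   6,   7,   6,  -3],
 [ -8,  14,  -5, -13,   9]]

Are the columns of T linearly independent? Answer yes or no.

yes

Row reduce T to echelon form.
R2 ← R2 + R1: [0, 36, -19, -44, -2]
R3 ← R3 − (9/2)·R1: [0, -10, 115/2, 75, -14]
R4 ← R4 − (5/2)·R1: [0, -14, 61/2, 63, 13]
R5 ← R5 + (19/2)·R1: [0, 44, -233/2, -184, 16]
R6 ← R6 − (4)·R1: [0, -2, 47, 67, 1]
R3 ← R3 + (5/18)·R2: [0, 0, 470/9, 565/9, -131/9]
R4 ← R4 + (7/18)·R2: [0, 0, 208/9, 413/9, 110/9]
R5 ← R5 − (11/9)·R2: [0, 0, -1679/18, -1172/9, 166/9]
R6 ← R6 + (1/18)·R2: [0, 0, 827/18, 581/9, 8/9]
R4 ← R4 − (104/235)·R3: [0, 0, 0, 851/47, 4386/235]
R5 ← R5 + (1679/940)·R3: [0, 0, 0, -3401/188, -7101/940]
R6 ← R6 − (827/940)·R3: [0, 0, 0, 1753/188, 12873/940]
R5 ← R5 + (3401/3404)·R4: [0, 0, 0, 0, 37761/3404]
R6 ← R6 − (1753/3404)·R4: [0, 0, 0, 0, 13899/3404]
R6 ← R6 − (113/307)·R5: [0, 0, 0, 0, 0]
5 pivots among 5 columns.
Every column is a pivot column, so the columns are linearly independent.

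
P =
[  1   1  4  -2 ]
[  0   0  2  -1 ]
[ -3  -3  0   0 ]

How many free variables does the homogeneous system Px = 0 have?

2

Row reduce to echelon form.
R3 ← R3 + (3)·R1: [0, 0, 12, -6]
R3 ← R3 − (6)·R2: [0, 0, 0, 0]
2 nonzero rows, so rank(P) = 2.
P has 4 columns; by rank–nullity, nullity = 4 − 2 = 2.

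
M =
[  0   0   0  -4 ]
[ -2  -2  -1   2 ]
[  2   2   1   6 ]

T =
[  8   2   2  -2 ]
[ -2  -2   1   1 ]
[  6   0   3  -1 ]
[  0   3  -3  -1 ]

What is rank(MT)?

First compute MT:
[[  0, -12,  12,   4],
 [-18,   6, -15,   1],
 [ 18,  18,  -9,  -9]]
Now row reduce the product.
Swap R1 ↔ R2
R3 ← R3 + R1: [0, 24, -24, -8]
R3 ← R3 + (2)·R2: [0, 0, 0, 0]
2 nonzero rows, so rank(MT) = 2.

2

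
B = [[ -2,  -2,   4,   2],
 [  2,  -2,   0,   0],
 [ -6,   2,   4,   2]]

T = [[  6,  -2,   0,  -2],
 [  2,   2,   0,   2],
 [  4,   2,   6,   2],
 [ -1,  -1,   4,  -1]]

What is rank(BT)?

First compute BT:
[[ -2,   6,  32,   6],
 [  8,  -8,   0,  -8],
 [-18,  22,  32,  22]]
Now row reduce the product.
R2 ← R2 + (4)·R1: [0, 16, 128, 16]
R3 ← R3 − (9)·R1: [0, -32, -256, -32]
R3 ← R3 + (2)·R2: [0, 0, 0, 0]
2 nonzero rows, so rank(BT) = 2.

2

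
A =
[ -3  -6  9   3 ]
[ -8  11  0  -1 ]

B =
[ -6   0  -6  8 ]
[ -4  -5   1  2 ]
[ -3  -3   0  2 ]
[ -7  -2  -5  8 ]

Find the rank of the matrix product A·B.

First compute AB:
[[ -6,  -3,  -3,   6],
 [ 11, -53,  64, -50]]
Now row reduce the product.
R2 ← R2 + (11/6)·R1: [0, -117/2, 117/2, -39]
2 nonzero rows, so rank(AB) = 2.

2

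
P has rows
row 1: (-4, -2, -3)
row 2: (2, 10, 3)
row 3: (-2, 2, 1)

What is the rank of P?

3

Row reduce to echelon form.
R2 ← R2 + (1/2)·R1: [0, 9, 3/2]
R3 ← R3 − (1/2)·R1: [0, 3, 5/2]
R3 ← R3 − (1/3)·R2: [0, 0, 2]
Echelon form has 3 nonzero rows, so rank(P) = 3.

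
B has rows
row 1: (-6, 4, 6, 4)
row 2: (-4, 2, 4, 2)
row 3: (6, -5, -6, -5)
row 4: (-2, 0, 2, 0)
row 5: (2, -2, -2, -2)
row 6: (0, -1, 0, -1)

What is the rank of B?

Row reduce to echelon form.
R2 ← R2 − (2/3)·R1: [0, -2/3, 0, -2/3]
R3 ← R3 + R1: [0, -1, 0, -1]
R4 ← R4 − (1/3)·R1: [0, -4/3, 0, -4/3]
R5 ← R5 + (1/3)·R1: [0, -2/3, 0, -2/3]
R3 ← R3 − (3/2)·R2: [0, 0, 0, 0]
R4 ← R4 − (2)·R2: [0, 0, 0, 0]
R5 ← R5 − R2: [0, 0, 0, 0]
R6 ← R6 − (3/2)·R2: [0, 0, 0, 0]
Echelon form has 2 nonzero rows, so rank(B) = 2.

2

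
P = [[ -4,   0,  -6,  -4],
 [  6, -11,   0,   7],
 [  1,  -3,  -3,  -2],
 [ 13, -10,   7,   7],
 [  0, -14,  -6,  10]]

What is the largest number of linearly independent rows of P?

Row reduce to echelon form.
R2 ← R2 + (3/2)·R1: [0, -11, -9, 1]
R3 ← R3 + (1/4)·R1: [0, -3, -9/2, -3]
R4 ← R4 + (13/4)·R1: [0, -10, -25/2, -6]
R3 ← R3 − (3/11)·R2: [0, 0, -45/22, -36/11]
R4 ← R4 − (10/11)·R2: [0, 0, -95/22, -76/11]
R5 ← R5 − (14/11)·R2: [0, 0, 60/11, 96/11]
R4 ← R4 − (19/9)·R3: [0, 0, 0, 0]
R5 ← R5 + (8/3)·R3: [0, 0, 0, 0]
Echelon form has 3 nonzero rows, so rank(P) = 3.
The rank gives the maximum number of linearly independent rows: 3.

3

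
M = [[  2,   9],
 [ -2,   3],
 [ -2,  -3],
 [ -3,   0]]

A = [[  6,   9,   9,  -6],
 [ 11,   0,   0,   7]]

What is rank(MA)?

First compute MA:
[[111,  18,  18,  51],
 [ 21, -18, -18,  33],
 [-45, -18, -18,  -9],
 [-18, -27, -27,  18]]
Now row reduce the product.
R2 ← R2 − (7/37)·R1: [0, -792/37, -792/37, 864/37]
R3 ← R3 + (15/37)·R1: [0, -396/37, -396/37, 432/37]
R4 ← R4 + (6/37)·R1: [0, -891/37, -891/37, 972/37]
R3 ← R3 − (1/2)·R2: [0, 0, 0, 0]
R4 ← R4 − (9/8)·R2: [0, 0, 0, 0]
2 nonzero rows, so rank(MA) = 2.

2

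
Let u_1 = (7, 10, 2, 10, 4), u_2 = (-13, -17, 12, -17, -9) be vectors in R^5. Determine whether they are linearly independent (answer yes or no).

Form the matrix with these vectors as rows and row reduce.
R2 ← R2 + (13/7)·R1: [0, 11/7, 110/7, 11/7, -11/7]
2 nonzero rows, so the 2 vectors span a space of dimension 2.
Since 2 = 2, the vectors are linearly independent.

yes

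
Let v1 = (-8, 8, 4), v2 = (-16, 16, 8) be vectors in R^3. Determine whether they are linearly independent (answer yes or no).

no

Form the matrix with these vectors as rows and row reduce.
R2 ← R2 − (2)·R1: [0, 0, 0]
1 nonzero row, so the 2 vectors span a space of dimension 1.
Since 1 < 2, the vectors are linearly dependent.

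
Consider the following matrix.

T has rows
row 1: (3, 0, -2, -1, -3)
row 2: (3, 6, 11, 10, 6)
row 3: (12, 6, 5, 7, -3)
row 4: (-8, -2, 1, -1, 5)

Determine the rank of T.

Row reduce to echelon form.
R2 ← R2 − R1: [0, 6, 13, 11, 9]
R3 ← R3 − (4)·R1: [0, 6, 13, 11, 9]
R4 ← R4 + (8/3)·R1: [0, -2, -13/3, -11/3, -3]
R3 ← R3 − R2: [0, 0, 0, 0, 0]
R4 ← R4 + (1/3)·R2: [0, 0, 0, 0, 0]
Echelon form has 2 nonzero rows, so rank(T) = 2.

2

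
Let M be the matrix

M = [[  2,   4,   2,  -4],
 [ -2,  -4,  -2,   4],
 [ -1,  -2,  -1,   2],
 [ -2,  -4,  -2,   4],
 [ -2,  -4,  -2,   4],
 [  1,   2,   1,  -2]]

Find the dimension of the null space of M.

3

Row reduce to echelon form.
R2 ← R2 + R1: [0, 0, 0, 0]
R3 ← R3 + (1/2)·R1: [0, 0, 0, 0]
R4 ← R4 + R1: [0, 0, 0, 0]
R5 ← R5 + R1: [0, 0, 0, 0]
R6 ← R6 − (1/2)·R1: [0, 0, 0, 0]
1 nonzero row, so rank(M) = 1.
M has 4 columns; by rank–nullity, nullity = 4 − 1 = 3.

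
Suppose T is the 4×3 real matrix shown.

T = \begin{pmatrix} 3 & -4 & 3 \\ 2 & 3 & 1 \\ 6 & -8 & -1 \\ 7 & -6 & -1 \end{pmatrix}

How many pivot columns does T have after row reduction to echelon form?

Row reduce to echelon form.
R2 ← R2 − (2/3)·R1: [0, 17/3, -1]
R3 ← R3 − (2)·R1: [0, 0, -7]
R4 ← R4 − (7/3)·R1: [0, 10/3, -8]
R4 ← R4 − (10/17)·R2: [0, 0, -126/17]
R4 ← R4 − (18/17)·R3: [0, 0, 0]
Echelon form has 3 nonzero rows, so rank(T) = 3.
Each nonzero row contributes one pivot column: 3 pivot columns.

3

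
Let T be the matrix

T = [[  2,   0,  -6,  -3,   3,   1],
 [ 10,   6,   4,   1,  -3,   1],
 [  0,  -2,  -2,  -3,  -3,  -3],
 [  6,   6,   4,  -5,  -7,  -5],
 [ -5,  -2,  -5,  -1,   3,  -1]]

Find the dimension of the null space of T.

Row reduce to echelon form.
R2 ← R2 − (5)·R1: [0, 6, 34, 16, -18, -4]
R4 ← R4 − (3)·R1: [0, 6, 22, 4, -16, -8]
R5 ← R5 + (5/2)·R1: [0, -2, -20, -17/2, 21/2, 3/2]
R3 ← R3 + (1/3)·R2: [0, 0, 28/3, 7/3, -9, -13/3]
R4 ← R4 − R2: [0, 0, -12, -12, 2, -4]
R5 ← R5 + (1/3)·R2: [0, 0, -26/3, -19/6, 9/2, 1/6]
R4 ← R4 + (9/7)·R3: [0, 0, 0, -9, -67/7, -67/7]
R5 ← R5 + (13/14)·R3: [0, 0, 0, -1, -27/7, -27/7]
R5 ← R5 − (1/9)·R4: [0, 0, 0, 0, -176/63, -176/63]
5 nonzero rows, so rank(T) = 5.
T has 6 columns; by rank–nullity, nullity = 6 − 5 = 1.

1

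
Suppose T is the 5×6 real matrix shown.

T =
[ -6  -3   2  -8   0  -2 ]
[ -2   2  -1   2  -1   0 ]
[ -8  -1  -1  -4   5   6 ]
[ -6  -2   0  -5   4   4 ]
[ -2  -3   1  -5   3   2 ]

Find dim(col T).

Row reduce to echelon form.
R2 ← R2 − (1/3)·R1: [0, 3, -5/3, 14/3, -1, 2/3]
R3 ← R3 − (4/3)·R1: [0, 3, -11/3, 20/3, 5, 26/3]
R4 ← R4 − R1: [0, 1, -2, 3, 4, 6]
R5 ← R5 − (1/3)·R1: [0, -2, 1/3, -7/3, 3, 8/3]
R3 ← R3 − R2: [0, 0, -2, 2, 6, 8]
R4 ← R4 − (1/3)·R2: [0, 0, -13/9, 13/9, 13/3, 52/9]
R5 ← R5 + (2/3)·R2: [0, 0, -7/9, 7/9, 7/3, 28/9]
R4 ← R4 − (13/18)·R3: [0, 0, 0, 0, 0, 0]
R5 ← R5 − (7/18)·R3: [0, 0, 0, 0, 0, 0]
Echelon form has 3 nonzero rows, so rank(T) = 3.
The column space has dimension equal to the rank: 3.

3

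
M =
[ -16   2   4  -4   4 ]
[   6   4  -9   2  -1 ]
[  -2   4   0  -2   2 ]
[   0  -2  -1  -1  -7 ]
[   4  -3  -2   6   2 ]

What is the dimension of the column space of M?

5

Row reduce to echelon form.
R2 ← R2 + (3/8)·R1: [0, 19/4, -15/2, 1/2, 1/2]
R3 ← R3 − (1/8)·R1: [0, 15/4, -1/2, -3/2, 3/2]
R5 ← R5 + (1/4)·R1: [0, -5/2, -1, 5, 3]
R3 ← R3 − (15/19)·R2: [0, 0, 103/19, -36/19, 21/19]
R4 ← R4 + (8/19)·R2: [0, 0, -79/19, -15/19, -129/19]
R5 ← R5 + (10/19)·R2: [0, 0, -94/19, 100/19, 62/19]
R4 ← R4 + (79/103)·R3: [0, 0, 0, -231/103, -612/103]
R5 ← R5 + (94/103)·R3: [0, 0, 0, 364/103, 440/103]
R5 ← R5 + (52/33)·R4: [0, 0, 0, 0, -56/11]
Echelon form has 5 nonzero rows, so rank(M) = 5.
The column space has dimension equal to the rank: 5.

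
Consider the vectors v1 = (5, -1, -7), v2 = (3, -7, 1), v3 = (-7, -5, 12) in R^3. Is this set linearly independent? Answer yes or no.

yes

Form the matrix with these vectors as rows and row reduce.
R2 ← R2 − (3/5)·R1: [0, -32/5, 26/5]
R3 ← R3 + (7/5)·R1: [0, -32/5, 11/5]
R3 ← R3 − R2: [0, 0, -3]
3 nonzero rows, so the 3 vectors span a space of dimension 3.
Since 3 = 3, the vectors are linearly independent.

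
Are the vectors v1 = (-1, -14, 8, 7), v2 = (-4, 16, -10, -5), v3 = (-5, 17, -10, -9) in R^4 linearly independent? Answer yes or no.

Form the matrix with these vectors as rows and row reduce.
R2 ← R2 − (4)·R1: [0, 72, -42, -33]
R3 ← R3 − (5)·R1: [0, 87, -50, -44]
R3 ← R3 − (29/24)·R2: [0, 0, 3/4, -33/8]
3 nonzero rows, so the 3 vectors span a space of dimension 3.
Since 3 = 3, the vectors are linearly independent.

yes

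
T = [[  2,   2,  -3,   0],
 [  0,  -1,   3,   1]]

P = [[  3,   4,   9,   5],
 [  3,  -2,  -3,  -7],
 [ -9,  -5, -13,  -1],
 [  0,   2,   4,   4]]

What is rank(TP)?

2

First compute TP:
[[ 39,  19,  51,  -1],
 [-30, -11, -32,   8]]
Now row reduce the product.
R2 ← R2 + (10/13)·R1: [0, 47/13, 94/13, 94/13]
2 nonzero rows, so rank(TP) = 2.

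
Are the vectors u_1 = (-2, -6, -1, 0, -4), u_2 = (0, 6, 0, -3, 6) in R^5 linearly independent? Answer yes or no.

Form the matrix with these vectors as rows and row reduce.
2 nonzero rows, so the 2 vectors span a space of dimension 2.
Since 2 = 2, the vectors are linearly independent.

yes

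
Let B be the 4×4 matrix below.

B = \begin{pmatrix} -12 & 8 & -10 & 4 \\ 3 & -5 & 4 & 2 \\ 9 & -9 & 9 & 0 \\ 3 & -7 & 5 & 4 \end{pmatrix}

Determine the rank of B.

2

Row reduce to echelon form.
R2 ← R2 + (1/4)·R1: [0, -3, 3/2, 3]
R3 ← R3 + (3/4)·R1: [0, -3, 3/2, 3]
R4 ← R4 + (1/4)·R1: [0, -5, 5/2, 5]
R3 ← R3 − R2: [0, 0, 0, 0]
R4 ← R4 − (5/3)·R2: [0, 0, 0, 0]
Echelon form has 2 nonzero rows, so rank(B) = 2.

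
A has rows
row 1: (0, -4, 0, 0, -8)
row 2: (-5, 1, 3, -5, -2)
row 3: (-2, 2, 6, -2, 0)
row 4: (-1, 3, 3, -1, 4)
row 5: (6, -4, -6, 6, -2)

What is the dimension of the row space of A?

Row reduce to echelon form.
Swap R1 ↔ R2
R3 ← R3 − (2/5)·R1: [0, 8/5, 24/5, 0, 4/5]
R4 ← R4 − (1/5)·R1: [0, 14/5, 12/5, 0, 22/5]
R5 ← R5 + (6/5)·R1: [0, -14/5, -12/5, 0, -22/5]
R3 ← R3 + (2/5)·R2: [0, 0, 24/5, 0, -12/5]
R4 ← R4 + (7/10)·R2: [0, 0, 12/5, 0, -6/5]
R5 ← R5 − (7/10)·R2: [0, 0, -12/5, 0, 6/5]
R4 ← R4 − (1/2)·R3: [0, 0, 0, 0, 0]
R5 ← R5 + (1/2)·R3: [0, 0, 0, 0, 0]
Echelon form has 3 nonzero rows, so rank(A) = 3.
The row space has dimension equal to the rank: 3.

3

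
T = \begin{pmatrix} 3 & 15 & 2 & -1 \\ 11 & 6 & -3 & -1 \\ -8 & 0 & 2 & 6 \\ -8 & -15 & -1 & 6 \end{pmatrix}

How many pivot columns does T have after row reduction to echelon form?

3

Row reduce to echelon form.
R2 ← R2 − (11/3)·R1: [0, -49, -31/3, 8/3]
R3 ← R3 + (8/3)·R1: [0, 40, 22/3, 10/3]
R4 ← R4 + (8/3)·R1: [0, 25, 13/3, 10/3]
R3 ← R3 + (40/49)·R2: [0, 0, -54/49, 270/49]
R4 ← R4 + (25/49)·R2: [0, 0, -46/49, 230/49]
R4 ← R4 − (23/27)·R3: [0, 0, 0, 0]
Echelon form has 3 nonzero rows, so rank(T) = 3.
Each nonzero row contributes one pivot column: 3 pivot columns.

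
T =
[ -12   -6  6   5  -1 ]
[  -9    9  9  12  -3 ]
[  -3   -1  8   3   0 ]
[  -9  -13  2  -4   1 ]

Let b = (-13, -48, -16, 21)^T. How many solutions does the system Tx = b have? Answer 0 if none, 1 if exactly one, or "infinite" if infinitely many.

Row reduce the augmented matrix [T | b].
R2 ← R2 − (3/4)·R1: [0, 27/2, 9/2, 33/4, -9/4, -153/4]
R3 ← R3 − (1/4)·R1: [0, 1/2, 13/2, 7/4, 1/4, -51/4]
R4 ← R4 − (3/4)·R1: [0, -17/2, -5/2, -31/4, 7/4, 123/4]
R3 ← R3 − (1/27)·R2: [0, 0, 19/3, 13/9, 1/3, -34/3]
R4 ← R4 + (17/27)·R2: [0, 0, 1/3, -23/9, 1/3, 20/3]
R4 ← R4 − (1/19)·R3: [0, 0, 0, -50/19, 6/19, 138/19]
The echelon form has 4 nonzero rows, and every pivot lies in the first 5 columns, so rank(T) = rank([T|b]) = 4.
The system is consistent.
rank = 4 < 5 unknowns, so there are infinitely many solutions.

infinite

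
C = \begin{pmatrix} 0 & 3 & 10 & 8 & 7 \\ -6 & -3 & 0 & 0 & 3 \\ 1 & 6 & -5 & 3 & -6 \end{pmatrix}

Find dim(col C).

3

Row reduce to echelon form.
Swap R1 ↔ R2
R3 ← R3 + (1/6)·R1: [0, 11/2, -5, 3, -11/2]
R3 ← R3 − (11/6)·R2: [0, 0, -70/3, -35/3, -55/3]
Echelon form has 3 nonzero rows, so rank(C) = 3.
The column space has dimension equal to the rank: 3.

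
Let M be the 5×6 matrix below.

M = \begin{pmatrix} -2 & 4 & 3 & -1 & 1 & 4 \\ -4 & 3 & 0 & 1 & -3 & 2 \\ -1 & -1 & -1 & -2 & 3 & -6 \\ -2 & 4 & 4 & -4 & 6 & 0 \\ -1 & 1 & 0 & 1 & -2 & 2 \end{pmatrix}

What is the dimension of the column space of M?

3

Row reduce to echelon form.
R2 ← R2 − (2)·R1: [0, -5, -6, 3, -5, -6]
R3 ← R3 − (1/2)·R1: [0, -3, -5/2, -3/2, 5/2, -8]
R4 ← R4 − R1: [0, 0, 1, -3, 5, -4]
R5 ← R5 − (1/2)·R1: [0, -1, -3/2, 3/2, -5/2, 0]
R3 ← R3 − (3/5)·R2: [0, 0, 11/10, -33/10, 11/2, -22/5]
R5 ← R5 − (1/5)·R2: [0, 0, -3/10, 9/10, -3/2, 6/5]
R4 ← R4 − (10/11)·R3: [0, 0, 0, 0, 0, 0]
R5 ← R5 + (3/11)·R3: [0, 0, 0, 0, 0, 0]
Echelon form has 3 nonzero rows, so rank(M) = 3.
The column space has dimension equal to the rank: 3.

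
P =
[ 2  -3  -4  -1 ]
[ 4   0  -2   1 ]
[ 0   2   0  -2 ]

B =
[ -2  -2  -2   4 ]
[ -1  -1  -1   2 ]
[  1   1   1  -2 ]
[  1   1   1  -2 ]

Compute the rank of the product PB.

First compute PB:
[[ -6,  -6,  -6,  12],
 [ -9,  -9,  -9,  18],
 [ -4,  -4,  -4,   8]]
Now row reduce the product.
R2 ← R2 − (3/2)·R1: [0, 0, 0, 0]
R3 ← R3 − (2/3)·R1: [0, 0, 0, 0]
1 nonzero row, so rank(PB) = 1.

1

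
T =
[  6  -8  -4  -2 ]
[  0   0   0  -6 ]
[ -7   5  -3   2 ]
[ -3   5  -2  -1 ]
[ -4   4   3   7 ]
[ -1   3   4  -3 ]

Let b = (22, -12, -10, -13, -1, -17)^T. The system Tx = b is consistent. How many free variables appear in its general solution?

0

Row reduce the augmented matrix [T | b].
R3 ← R3 + (7/6)·R1: [0, -13/3, -23/3, -1/3, 47/3]
R4 ← R4 + (1/2)·R1: [0, 1, -4, -2, -2]
R5 ← R5 + (2/3)·R1: [0, -4/3, 1/3, 17/3, 41/3]
R6 ← R6 + (1/6)·R1: [0, 5/3, 10/3, -10/3, -40/3]
Swap R2 ↔ R3
R4 ← R4 + (3/13)·R2: [0, 0, -75/13, -27/13, 21/13]
R5 ← R5 − (4/13)·R2: [0, 0, 35/13, 75/13, 115/13]
R6 ← R6 + (5/13)·R2: [0, 0, 5/13, -45/13, -95/13]
Swap R3 ↔ R4
R5 ← R5 + (7/15)·R3: [0, 0, 0, 24/5, 48/5]
R6 ← R6 + (1/15)·R3: [0, 0, 0, -18/5, -36/5]
R5 ← R5 + (4/5)·R4: [0, 0, 0, 0, 0]
R6 ← R6 − (3/5)·R4: [0, 0, 0, 0, 0]
The echelon form has 4 nonzero rows, and every pivot lies in the first 4 columns, so rank(T) = rank([T|b]) = 4.
The system is consistent.
Free variables = (unknowns) − (rank) = 4 − 4 = 0.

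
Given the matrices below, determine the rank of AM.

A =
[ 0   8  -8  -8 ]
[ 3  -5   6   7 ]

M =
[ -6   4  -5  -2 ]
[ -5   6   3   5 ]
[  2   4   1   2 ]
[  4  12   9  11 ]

2

First compute AM:
[[-88, -80, -56, -64],
 [ 47,  90,  39,  58]]
Now row reduce the product.
R2 ← R2 + (47/88)·R1: [0, 520/11, 100/11, 262/11]
2 nonzero rows, so rank(AM) = 2.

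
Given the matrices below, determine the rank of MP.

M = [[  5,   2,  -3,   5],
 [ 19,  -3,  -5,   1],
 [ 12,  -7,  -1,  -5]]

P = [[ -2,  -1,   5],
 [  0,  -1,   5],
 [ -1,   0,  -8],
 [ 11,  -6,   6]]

3

First compute MP:
[[ 48, -37,  89],
 [-22, -22, 126],
 [-78,  25,   3]]
Now row reduce the product.
R2 ← R2 + (11/24)·R1: [0, -935/24, 4003/24]
R3 ← R3 + (13/8)·R1: [0, -281/8, 1181/8]
R3 ← R3 − (843/935)·R2: [0, 0, -2576/935]
3 nonzero rows, so rank(MP) = 3.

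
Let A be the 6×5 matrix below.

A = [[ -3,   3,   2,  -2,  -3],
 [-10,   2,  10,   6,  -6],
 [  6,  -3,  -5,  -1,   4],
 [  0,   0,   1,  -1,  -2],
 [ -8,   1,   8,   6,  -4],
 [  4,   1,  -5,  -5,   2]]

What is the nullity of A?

Row reduce to echelon form.
R2 ← R2 − (10/3)·R1: [0, -8, 10/3, 38/3, 4]
R3 ← R3 + (2)·R1: [0, 3, -1, -5, -2]
R5 ← R5 − (8/3)·R1: [0, -7, 8/3, 34/3, 4]
R6 ← R6 + (4/3)·R1: [0, 5, -7/3, -23/3, -2]
R3 ← R3 + (3/8)·R2: [0, 0, 1/4, -1/4, -1/2]
R5 ← R5 − (7/8)·R2: [0, 0, -1/4, 1/4, 1/2]
R6 ← R6 + (5/8)·R2: [0, 0, -1/4, 1/4, 1/2]
R4 ← R4 − (4)·R3: [0, 0, 0, 0, 0]
R5 ← R5 + R3: [0, 0, 0, 0, 0]
R6 ← R6 + R3: [0, 0, 0, 0, 0]
3 nonzero rows, so rank(A) = 3.
A has 5 columns; by rank–nullity, nullity = 5 − 3 = 2.

2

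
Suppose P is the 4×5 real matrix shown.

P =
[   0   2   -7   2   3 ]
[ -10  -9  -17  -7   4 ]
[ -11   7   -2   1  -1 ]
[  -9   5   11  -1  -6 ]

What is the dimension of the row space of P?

Row reduce to echelon form.
Swap R1 ↔ R2
R3 ← R3 − (11/10)·R1: [0, 169/10, 167/10, 87/10, -27/5]
R4 ← R4 − (9/10)·R1: [0, 131/10, 263/10, 53/10, -48/5]
R3 ← R3 − (169/20)·R2: [0, 0, 1517/20, -41/5, -123/4]
R4 ← R4 − (131/20)·R2: [0, 0, 1443/20, -39/5, -117/4]
R4 ← R4 − (39/41)·R3: [0, 0, 0, 0, 0]
Echelon form has 3 nonzero rows, so rank(P) = 3.
The row space has dimension equal to the rank: 3.

3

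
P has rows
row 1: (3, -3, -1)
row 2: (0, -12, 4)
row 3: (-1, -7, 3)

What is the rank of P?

Row reduce to echelon form.
R3 ← R3 + (1/3)·R1: [0, -8, 8/3]
R3 ← R3 − (2/3)·R2: [0, 0, 0]
Echelon form has 2 nonzero rows, so rank(P) = 2.

2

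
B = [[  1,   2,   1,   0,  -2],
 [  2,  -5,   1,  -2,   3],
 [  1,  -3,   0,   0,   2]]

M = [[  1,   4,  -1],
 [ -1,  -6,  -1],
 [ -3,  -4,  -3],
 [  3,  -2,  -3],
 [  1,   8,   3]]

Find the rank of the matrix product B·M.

3

First compute BM:
[[ -6, -28, -12],
 [  1,  62,  15],
 [  6,  38,   8]]
Now row reduce the product.
R2 ← R2 + (1/6)·R1: [0, 172/3, 13]
R3 ← R3 + R1: [0, 10, -4]
R3 ← R3 − (15/86)·R2: [0, 0, -539/86]
3 nonzero rows, so rank(BM) = 3.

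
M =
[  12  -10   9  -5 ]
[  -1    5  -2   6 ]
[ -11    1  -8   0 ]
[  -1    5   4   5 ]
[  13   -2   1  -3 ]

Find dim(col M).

Row reduce to echelon form.
R2 ← R2 + (1/12)·R1: [0, 25/6, -5/4, 67/12]
R3 ← R3 + (11/12)·R1: [0, -49/6, 1/4, -55/12]
R4 ← R4 + (1/12)·R1: [0, 25/6, 19/4, 55/12]
R5 ← R5 − (13/12)·R1: [0, 53/6, -35/4, 29/12]
R3 ← R3 + (49/25)·R2: [0, 0, -11/5, 159/25]
R4 ← R4 − R2: [0, 0, 6, -1]
R5 ← R5 − (53/25)·R2: [0, 0, -61/10, -471/50]
R4 ← R4 + (30/11)·R3: [0, 0, 0, 899/55]
R5 ← R5 − (61/22)·R3: [0, 0, 0, -1488/55]
R5 ← R5 + (48/29)·R4: [0, 0, 0, 0]
Echelon form has 4 nonzero rows, so rank(M) = 4.
The column space has dimension equal to the rank: 4.

4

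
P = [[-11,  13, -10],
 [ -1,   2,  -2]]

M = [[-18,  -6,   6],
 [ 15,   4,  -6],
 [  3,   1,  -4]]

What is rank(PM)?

First compute PM:
[[363, 108, -104],
 [ 42,  12, -10]]
Now row reduce the product.
R2 ← R2 − (14/121)·R1: [0, -60/121, 246/121]
2 nonzero rows, so rank(PM) = 2.

2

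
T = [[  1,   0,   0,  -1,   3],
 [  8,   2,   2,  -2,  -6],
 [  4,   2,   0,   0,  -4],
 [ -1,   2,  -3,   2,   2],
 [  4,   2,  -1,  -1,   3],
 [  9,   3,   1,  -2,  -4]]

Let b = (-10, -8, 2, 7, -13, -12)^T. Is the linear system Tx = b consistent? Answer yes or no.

yes

Row reduce the augmented matrix [T | b].
R2 ← R2 − (8)·R1: [0, 2, 2, 6, -30, 72]
R3 ← R3 − (4)·R1: [0, 2, 0, 4, -16, 42]
R4 ← R4 + R1: [0, 2, -3, 1, 5, -3]
R5 ← R5 − (4)·R1: [0, 2, -1, 3, -9, 27]
R6 ← R6 − (9)·R1: [0, 3, 1, 7, -31, 78]
R3 ← R3 − R2: [0, 0, -2, -2, 14, -30]
R4 ← R4 − R2: [0, 0, -5, -5, 35, -75]
R5 ← R5 − R2: [0, 0, -3, -3, 21, -45]
R6 ← R6 − (3/2)·R2: [0, 0, -2, -2, 14, -30]
R4 ← R4 − (5/2)·R3: [0, 0, 0, 0, 0, 0]
R5 ← R5 − (3/2)·R3: [0, 0, 0, 0, 0, 0]
R6 ← R6 − R3: [0, 0, 0, 0, 0, 0]
The echelon form has 3 nonzero rows, and every pivot lies in the first 5 columns, so rank(T) = rank([T|b]) = 3.
The system is consistent.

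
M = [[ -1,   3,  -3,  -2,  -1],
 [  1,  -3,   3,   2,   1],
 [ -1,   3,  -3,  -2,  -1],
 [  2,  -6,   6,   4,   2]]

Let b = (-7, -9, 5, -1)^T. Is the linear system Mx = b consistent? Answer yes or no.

no

Row reduce the augmented matrix [M | b].
R2 ← R2 + R1: [0, 0, 0, 0, 0, -16]
R3 ← R3 − R1: [0, 0, 0, 0, 0, 12]
R4 ← R4 + (2)·R1: [0, 0, 0, 0, 0, -15]
R3 ← R3 + (3/4)·R2: [0, 0, 0, 0, 0, 0]
R4 ← R4 − (15/16)·R2: [0, 0, 0, 0, 0, 0]
The echelon form has 2 nonzero rows; the last pivot sits in the augmented column, so rank(M) = 1 but rank([M|b]) = 2.
Since the ranks differ, the system is inconsistent.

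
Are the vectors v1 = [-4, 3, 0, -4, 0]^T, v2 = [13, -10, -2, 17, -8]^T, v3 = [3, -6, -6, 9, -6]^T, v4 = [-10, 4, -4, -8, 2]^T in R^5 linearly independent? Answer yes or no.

Form the matrix with these vectors as rows and row reduce.
R2 ← R2 + (13/4)·R1: [0, -1/4, -2, 4, -8]
R3 ← R3 + (3/4)·R1: [0, -15/4, -6, 6, -6]
R4 ← R4 − (5/2)·R1: [0, -7/2, -4, 2, 2]
R3 ← R3 − (15)·R2: [0, 0, 24, -54, 114]
R4 ← R4 − (14)·R2: [0, 0, 24, -54, 114]
R4 ← R4 − R3: [0, 0, 0, 0, 0]
3 nonzero rows, so the 4 vectors span a space of dimension 3.
Since 3 < 4, the vectors are linearly dependent.

no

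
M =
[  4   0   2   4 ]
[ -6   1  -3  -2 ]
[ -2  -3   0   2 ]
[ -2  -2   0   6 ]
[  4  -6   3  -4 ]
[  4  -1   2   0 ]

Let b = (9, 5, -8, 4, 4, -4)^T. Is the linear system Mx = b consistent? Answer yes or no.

no

Row reduce the augmented matrix [M | b].
R2 ← R2 + (3/2)·R1: [0, 1, 0, 4, 37/2]
R3 ← R3 + (1/2)·R1: [0, -3, 1, 4, -7/2]
R4 ← R4 + (1/2)·R1: [0, -2, 1, 8, 17/2]
R5 ← R5 − R1: [0, -6, 1, -8, -5]
R6 ← R6 − R1: [0, -1, 0, -4, -13]
R3 ← R3 + (3)·R2: [0, 0, 1, 16, 52]
R4 ← R4 + (2)·R2: [0, 0, 1, 16, 91/2]
R5 ← R5 + (6)·R2: [0, 0, 1, 16, 106]
R6 ← R6 + R2: [0, 0, 0, 0, 11/2]
R4 ← R4 − R3: [0, 0, 0, 0, -13/2]
R5 ← R5 − R3: [0, 0, 0, 0, 54]
R5 ← R5 + (108/13)·R4: [0, 0, 0, 0, 0]
R6 ← R6 + (11/13)·R4: [0, 0, 0, 0, 0]
The echelon form has 4 nonzero rows; the last pivot sits in the augmented column, so rank(M) = 3 but rank([M|b]) = 4.
Since the ranks differ, the system is inconsistent.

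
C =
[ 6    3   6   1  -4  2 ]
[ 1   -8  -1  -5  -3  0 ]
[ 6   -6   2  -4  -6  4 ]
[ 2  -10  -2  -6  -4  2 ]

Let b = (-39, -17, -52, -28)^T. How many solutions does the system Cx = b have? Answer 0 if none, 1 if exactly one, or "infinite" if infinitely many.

Row reduce the augmented matrix [C | b].
R2 ← R2 − (1/6)·R1: [0, -17/2, -2, -31/6, -7/3, -1/3, -21/2]
R3 ← R3 − R1: [0, -9, -4, -5, -2, 2, -13]
R4 ← R4 − (1/3)·R1: [0, -11, -4, -19/3, -8/3, 4/3, -15]
R3 ← R3 − (18/17)·R2: [0, 0, -32/17, 8/17, 8/17, 40/17, -32/17]
R4 ← R4 − (22/17)·R2: [0, 0, -24/17, 6/17, 6/17, 30/17, -24/17]
R4 ← R4 − (3/4)·R3: [0, 0, 0, 0, 0, 0, 0]
The echelon form has 3 nonzero rows, and every pivot lies in the first 6 columns, so rank(C) = rank([C|b]) = 3.
The system is consistent.
rank = 3 < 6 unknowns, so there are infinitely many solutions.

infinite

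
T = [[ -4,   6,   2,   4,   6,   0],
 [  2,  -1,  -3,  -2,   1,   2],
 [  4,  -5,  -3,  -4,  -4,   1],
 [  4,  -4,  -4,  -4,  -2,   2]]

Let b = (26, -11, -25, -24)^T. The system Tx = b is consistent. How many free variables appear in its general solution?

4

Row reduce the augmented matrix [T | b].
R2 ← R2 + (1/2)·R1: [0, 2, -2, 0, 4, 2, 2]
R3 ← R3 + R1: [0, 1, -1, 0, 2, 1, 1]
R4 ← R4 + R1: [0, 2, -2, 0, 4, 2, 2]
R3 ← R3 − (1/2)·R2: [0, 0, 0, 0, 0, 0, 0]
R4 ← R4 − R2: [0, 0, 0, 0, 0, 0, 0]
The echelon form has 2 nonzero rows, and every pivot lies in the first 6 columns, so rank(T) = rank([T|b]) = 2.
The system is consistent.
Free variables = (unknowns) − (rank) = 6 − 2 = 4.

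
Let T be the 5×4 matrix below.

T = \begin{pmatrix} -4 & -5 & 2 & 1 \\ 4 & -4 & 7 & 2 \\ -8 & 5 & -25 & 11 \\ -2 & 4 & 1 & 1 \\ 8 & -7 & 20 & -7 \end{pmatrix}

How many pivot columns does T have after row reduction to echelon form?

4

Row reduce to echelon form.
R2 ← R2 + R1: [0, -9, 9, 3]
R3 ← R3 − (2)·R1: [0, 15, -29, 9]
R4 ← R4 − (1/2)·R1: [0, 13/2, 0, 1/2]
R5 ← R5 + (2)·R1: [0, -17, 24, -5]
R3 ← R3 + (5/3)·R2: [0, 0, -14, 14]
R4 ← R4 + (13/18)·R2: [0, 0, 13/2, 8/3]
R5 ← R5 − (17/9)·R2: [0, 0, 7, -32/3]
R4 ← R4 + (13/28)·R3: [0, 0, 0, 55/6]
R5 ← R5 + (1/2)·R3: [0, 0, 0, -11/3]
R5 ← R5 + (2/5)·R4: [0, 0, 0, 0]
Echelon form has 4 nonzero rows, so rank(T) = 4.
Each nonzero row contributes one pivot column: 4 pivot columns.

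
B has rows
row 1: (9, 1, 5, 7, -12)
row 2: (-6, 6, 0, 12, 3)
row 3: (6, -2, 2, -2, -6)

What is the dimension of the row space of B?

Row reduce to echelon form.
R2 ← R2 + (2/3)·R1: [0, 20/3, 10/3, 50/3, -5]
R3 ← R3 − (2/3)·R1: [0, -8/3, -4/3, -20/3, 2]
R3 ← R3 + (2/5)·R2: [0, 0, 0, 0, 0]
Echelon form has 2 nonzero rows, so rank(B) = 2.
The row space has dimension equal to the rank: 2.

2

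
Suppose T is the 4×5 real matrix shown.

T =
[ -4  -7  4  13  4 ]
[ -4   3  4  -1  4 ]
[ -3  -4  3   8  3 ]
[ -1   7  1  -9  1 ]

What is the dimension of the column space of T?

Row reduce to echelon form.
R2 ← R2 − R1: [0, 10, 0, -14, 0]
R3 ← R3 − (3/4)·R1: [0, 5/4, 0, -7/4, 0]
R4 ← R4 − (1/4)·R1: [0, 35/4, 0, -49/4, 0]
R3 ← R3 − (1/8)·R2: [0, 0, 0, 0, 0]
R4 ← R4 − (7/8)·R2: [0, 0, 0, 0, 0]
Echelon form has 2 nonzero rows, so rank(T) = 2.
The column space has dimension equal to the rank: 2.

2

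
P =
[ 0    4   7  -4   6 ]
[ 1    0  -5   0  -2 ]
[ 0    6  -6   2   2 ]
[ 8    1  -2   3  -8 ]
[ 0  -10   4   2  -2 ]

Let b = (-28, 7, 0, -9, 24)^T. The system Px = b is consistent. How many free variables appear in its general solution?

Row reduce the augmented matrix [P | b].
Swap R1 ↔ R2
R4 ← R4 − (8)·R1: [0, 1, 38, 3, 8, -65]
R3 ← R3 − (3/2)·R2: [0, 0, -33/2, 8, -7, 42]
R4 ← R4 − (1/4)·R2: [0, 0, 145/4, 4, 13/2, -58]
R5 ← R5 + (5/2)·R2: [0, 0, 43/2, -8, 13, -46]
R4 ← R4 + (145/66)·R3: [0, 0, 0, 712/33, -293/33, 377/11]
R5 ← R5 + (43/33)·R3: [0, 0, 0, 80/33, 128/33, 96/11]
R5 ← R5 − (10/89)·R4: [0, 0, 0, 0, 434/89, 434/89]
The echelon form has 5 nonzero rows, and every pivot lies in the first 5 columns, so rank(P) = rank([P|b]) = 5.
The system is consistent.
Free variables = (unknowns) − (rank) = 5 − 5 = 0.

0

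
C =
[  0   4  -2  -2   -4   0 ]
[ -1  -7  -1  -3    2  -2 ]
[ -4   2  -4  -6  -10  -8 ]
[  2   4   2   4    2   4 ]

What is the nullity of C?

3

Row reduce to echelon form.
Swap R1 ↔ R2
R3 ← R3 − (4)·R1: [0, 30, 0, 6, -18, 0]
R4 ← R4 + (2)·R1: [0, -10, 0, -2, 6, 0]
R3 ← R3 − (15/2)·R2: [0, 0, 15, 21, 12, 0]
R4 ← R4 + (5/2)·R2: [0, 0, -5, -7, -4, 0]
R4 ← R4 + (1/3)·R3: [0, 0, 0, 0, 0, 0]
3 nonzero rows, so rank(C) = 3.
C has 6 columns; by rank–nullity, nullity = 6 − 3 = 3.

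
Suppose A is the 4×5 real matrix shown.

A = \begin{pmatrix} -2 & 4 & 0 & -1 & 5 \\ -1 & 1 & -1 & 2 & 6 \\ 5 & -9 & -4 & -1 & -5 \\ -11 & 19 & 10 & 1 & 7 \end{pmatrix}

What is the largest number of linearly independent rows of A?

4

Row reduce to echelon form.
R2 ← R2 − (1/2)·R1: [0, -1, -1, 5/2, 7/2]
R3 ← R3 + (5/2)·R1: [0, 1, -4, -7/2, 15/2]
R4 ← R4 − (11/2)·R1: [0, -3, 10, 13/2, -41/2]
R3 ← R3 + R2: [0, 0, -5, -1, 11]
R4 ← R4 − (3)·R2: [0, 0, 13, -1, -31]
R4 ← R4 + (13/5)·R3: [0, 0, 0, -18/5, -12/5]
Echelon form has 4 nonzero rows, so rank(A) = 4.
The rank gives the maximum number of linearly independent rows: 4.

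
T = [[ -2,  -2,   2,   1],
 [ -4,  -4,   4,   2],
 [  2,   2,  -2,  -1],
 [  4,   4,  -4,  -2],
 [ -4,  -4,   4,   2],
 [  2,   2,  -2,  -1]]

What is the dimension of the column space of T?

1

Row reduce to echelon form.
R2 ← R2 − (2)·R1: [0, 0, 0, 0]
R3 ← R3 + R1: [0, 0, 0, 0]
R4 ← R4 + (2)·R1: [0, 0, 0, 0]
R5 ← R5 − (2)·R1: [0, 0, 0, 0]
R6 ← R6 + R1: [0, 0, 0, 0]
Echelon form has 1 nonzero row, so rank(T) = 1.
The column space has dimension equal to the rank: 1.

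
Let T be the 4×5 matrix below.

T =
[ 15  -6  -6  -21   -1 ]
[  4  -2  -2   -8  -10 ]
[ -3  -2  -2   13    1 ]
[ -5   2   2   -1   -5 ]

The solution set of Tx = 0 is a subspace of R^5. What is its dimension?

1

Row reduce to echelon form.
R2 ← R2 − (4/15)·R1: [0, -2/5, -2/5, -12/5, -146/15]
R3 ← R3 + (1/5)·R1: [0, -16/5, -16/5, 44/5, 4/5]
R4 ← R4 + (1/3)·R1: [0, 0, 0, -8, -16/3]
R3 ← R3 − (8)·R2: [0, 0, 0, 28, 236/3]
R4 ← R4 + (2/7)·R3: [0, 0, 0, 0, 120/7]
4 nonzero rows, so rank(T) = 4.
T has 5 columns; by rank–nullity, nullity = 5 − 4 = 1.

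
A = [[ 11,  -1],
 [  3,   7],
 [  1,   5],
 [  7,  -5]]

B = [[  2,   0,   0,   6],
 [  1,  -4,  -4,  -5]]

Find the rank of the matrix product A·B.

2

First compute AB:
[[ 21,   4,   4,  71],
 [ 13, -28, -28, -17],
 [  7, -20, -20, -19],
 [  9,  20,  20,  67]]
Now row reduce the product.
R2 ← R2 − (13/21)·R1: [0, -640/21, -640/21, -1280/21]
R3 ← R3 − (1/3)·R1: [0, -64/3, -64/3, -128/3]
R4 ← R4 − (3/7)·R1: [0, 128/7, 128/7, 256/7]
R3 ← R3 − (7/10)·R2: [0, 0, 0, 0]
R4 ← R4 + (3/5)·R2: [0, 0, 0, 0]
2 nonzero rows, so rank(AB) = 2.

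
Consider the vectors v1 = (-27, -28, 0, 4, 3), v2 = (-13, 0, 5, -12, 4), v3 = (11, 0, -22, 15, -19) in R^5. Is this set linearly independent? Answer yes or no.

Form the matrix with these vectors as rows and row reduce.
R2 ← R2 − (13/27)·R1: [0, 364/27, 5, -376/27, 23/9]
R3 ← R3 + (11/27)·R1: [0, -308/27, -22, 449/27, -160/9]
R3 ← R3 + (11/13)·R2: [0, 0, -231/13, 63/13, -203/13]
3 nonzero rows, so the 3 vectors span a space of dimension 3.
Since 3 = 3, the vectors are linearly independent.

yes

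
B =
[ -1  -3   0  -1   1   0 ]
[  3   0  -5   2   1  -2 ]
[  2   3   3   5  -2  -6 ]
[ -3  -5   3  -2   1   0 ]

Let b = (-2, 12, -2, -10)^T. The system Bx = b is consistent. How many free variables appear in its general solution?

3

Row reduce the augmented matrix [B | b].
R2 ← R2 + (3)·R1: [0, -9, -5, -1, 4, -2, 6]
R3 ← R3 + (2)·R1: [0, -3, 3, 3, 0, -6, -6]
R4 ← R4 − (3)·R1: [0, 4, 3, 1, -2, 0, -4]
R3 ← R3 − (1/3)·R2: [0, 0, 14/3, 10/3, -4/3, -16/3, -8]
R4 ← R4 + (4/9)·R2: [0, 0, 7/9, 5/9, -2/9, -8/9, -4/3]
R4 ← R4 − (1/6)·R3: [0, 0, 0, 0, 0, 0, 0]
The echelon form has 3 nonzero rows, and every pivot lies in the first 6 columns, so rank(B) = rank([B|b]) = 3.
The system is consistent.
Free variables = (unknowns) − (rank) = 6 − 3 = 3.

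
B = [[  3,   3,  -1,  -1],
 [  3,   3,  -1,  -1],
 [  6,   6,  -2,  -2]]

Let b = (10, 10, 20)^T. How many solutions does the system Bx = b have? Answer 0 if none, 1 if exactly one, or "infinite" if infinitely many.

Row reduce the augmented matrix [B | b].
R2 ← R2 − R1: [0, 0, 0, 0, 0]
R3 ← R3 − (2)·R1: [0, 0, 0, 0, 0]
The echelon form has 1 nonzero rows, and every pivot lies in the first 4 columns, so rank(B) = rank([B|b]) = 1.
The system is consistent.
rank = 1 < 4 unknowns, so there are infinitely many solutions.

infinite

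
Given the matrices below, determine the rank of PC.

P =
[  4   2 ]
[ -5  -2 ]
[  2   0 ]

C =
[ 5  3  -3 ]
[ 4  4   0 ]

2

First compute PC:
[[ 28,  20, -12],
 [-33, -23,  15],
 [ 10,   6,  -6]]
Now row reduce the product.
R2 ← R2 + (33/28)·R1: [0, 4/7, 6/7]
R3 ← R3 − (5/14)·R1: [0, -8/7, -12/7]
R3 ← R3 + (2)·R2: [0, 0, 0]
2 nonzero rows, so rank(PC) = 2.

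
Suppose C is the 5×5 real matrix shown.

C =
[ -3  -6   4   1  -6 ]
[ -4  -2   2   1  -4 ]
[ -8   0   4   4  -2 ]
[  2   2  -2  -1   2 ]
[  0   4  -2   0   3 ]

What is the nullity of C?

2

Row reduce to echelon form.
R2 ← R2 − (4/3)·R1: [0, 6, -10/3, -1/3, 4]
R3 ← R3 − (8/3)·R1: [0, 16, -20/3, 4/3, 14]
R4 ← R4 + (2/3)·R1: [0, -2, 2/3, -1/3, -2]
R3 ← R3 − (8/3)·R2: [0, 0, 20/9, 20/9, 10/3]
R4 ← R4 + (1/3)·R2: [0, 0, -4/9, -4/9, -2/3]
R5 ← R5 − (2/3)·R2: [0, 0, 2/9, 2/9, 1/3]
R4 ← R4 + (1/5)·R3: [0, 0, 0, 0, 0]
R5 ← R5 − (1/10)·R3: [0, 0, 0, 0, 0]
3 nonzero rows, so rank(C) = 3.
C has 5 columns; by rank–nullity, nullity = 5 − 3 = 2.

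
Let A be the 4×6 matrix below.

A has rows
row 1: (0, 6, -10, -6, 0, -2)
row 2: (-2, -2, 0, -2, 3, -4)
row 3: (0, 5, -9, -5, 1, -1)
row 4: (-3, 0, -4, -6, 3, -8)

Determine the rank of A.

3

Row reduce to echelon form.
Swap R1 ↔ R2
R4 ← R4 − (3/2)·R1: [0, 3, -4, -3, -3/2, -2]
R3 ← R3 − (5/6)·R2: [0, 0, -2/3, 0, 1, 2/3]
R4 ← R4 − (1/2)·R2: [0, 0, 1, 0, -3/2, -1]
R4 ← R4 + (3/2)·R3: [0, 0, 0, 0, 0, 0]
Echelon form has 3 nonzero rows, so rank(A) = 3.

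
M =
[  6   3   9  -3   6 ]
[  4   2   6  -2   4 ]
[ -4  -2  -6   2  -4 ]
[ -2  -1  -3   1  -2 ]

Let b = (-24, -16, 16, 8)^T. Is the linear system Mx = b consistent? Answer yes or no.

Row reduce the augmented matrix [M | b].
R2 ← R2 − (2/3)·R1: [0, 0, 0, 0, 0, 0]
R3 ← R3 + (2/3)·R1: [0, 0, 0, 0, 0, 0]
R4 ← R4 + (1/3)·R1: [0, 0, 0, 0, 0, 0]
The echelon form has 1 nonzero rows, and every pivot lies in the first 5 columns, so rank(M) = rank([M|b]) = 1.
The system is consistent.

yes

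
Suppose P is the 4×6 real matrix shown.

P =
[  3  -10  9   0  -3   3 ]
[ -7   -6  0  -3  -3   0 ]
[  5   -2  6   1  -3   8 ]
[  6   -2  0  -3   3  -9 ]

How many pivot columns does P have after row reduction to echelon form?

Row reduce to echelon form.
R2 ← R2 + (7/3)·R1: [0, -88/3, 21, -3, -10, 7]
R3 ← R3 − (5/3)·R1: [0, 44/3, -9, 1, 2, 3]
R4 ← R4 − (2)·R1: [0, 18, -18, -3, 9, -15]
R3 ← R3 + (1/2)·R2: [0, 0, 3/2, -1/2, -3, 13/2]
R4 ← R4 + (27/44)·R2: [0, 0, -225/44, -213/44, 63/22, -471/44]
R4 ← R4 + (75/22)·R3: [0, 0, 0, -72/11, -81/11, 126/11]
Echelon form has 4 nonzero rows, so rank(P) = 4.
Each nonzero row contributes one pivot column: 4 pivot columns.

4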